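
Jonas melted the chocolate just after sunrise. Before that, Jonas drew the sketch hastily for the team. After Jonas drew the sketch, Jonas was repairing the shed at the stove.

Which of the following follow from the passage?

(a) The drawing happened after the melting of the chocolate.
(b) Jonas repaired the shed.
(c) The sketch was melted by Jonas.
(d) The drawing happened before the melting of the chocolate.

(a) Not entailed — the narrative places the drawing before the melting, not after.
(b) Not entailed — 'was repairing' is progressive on an accomplishment; it does not entail the completed 'repaired'.
(c) Not entailed — Jonas melted the chocolate, not the sketch; the sketch belongs to the drawing event.
(d) Entailed — the narrative places the drawing before the melting.

(d)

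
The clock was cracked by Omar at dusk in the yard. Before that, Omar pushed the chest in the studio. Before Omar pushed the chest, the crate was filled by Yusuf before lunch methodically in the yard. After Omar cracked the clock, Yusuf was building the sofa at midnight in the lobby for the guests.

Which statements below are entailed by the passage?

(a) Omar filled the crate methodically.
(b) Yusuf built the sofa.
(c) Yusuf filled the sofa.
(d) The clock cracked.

(d)

(a) Not entailed — the passage has Yusuf filling the crate, not Omar.
(b) Not entailed — 'was building' is progressive on an accomplishment; it does not entail the completed 'built'.
(c) Not entailed — Yusuf filled the crate, not the sofa; the sofa belongs to the building event.
(d) Entailed — 'Omar cracked the clock' is causative; it entails the inchoative 'the clock cracked'.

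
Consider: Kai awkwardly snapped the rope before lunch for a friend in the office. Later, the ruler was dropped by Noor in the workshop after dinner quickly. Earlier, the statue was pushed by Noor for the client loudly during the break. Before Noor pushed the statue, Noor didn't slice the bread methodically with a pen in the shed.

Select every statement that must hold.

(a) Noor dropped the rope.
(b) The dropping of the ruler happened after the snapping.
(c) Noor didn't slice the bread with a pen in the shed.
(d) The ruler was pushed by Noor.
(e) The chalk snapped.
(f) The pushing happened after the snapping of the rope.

(a) Not entailed — Noor dropped the ruler, not the rope; the rope belongs to the snapping event.
(b) Entailed — the narrative places the snapping before the dropping.
(c) Not entailed — dropping 'methodically' under negation is not valid — the original leaves open that Noor sliced the bread some other way.
(d) Not entailed — Noor pushed the statue, not the ruler; the ruler belongs to the dropping event.
(e) Not entailed — the rope is what snapped, not the chalk.
(f) Not entailed — the narrative doesn't order the snapping relative to the pushing.

(b)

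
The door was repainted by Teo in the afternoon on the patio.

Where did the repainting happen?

on the patio

'on the patio' marks the location of the repainting event.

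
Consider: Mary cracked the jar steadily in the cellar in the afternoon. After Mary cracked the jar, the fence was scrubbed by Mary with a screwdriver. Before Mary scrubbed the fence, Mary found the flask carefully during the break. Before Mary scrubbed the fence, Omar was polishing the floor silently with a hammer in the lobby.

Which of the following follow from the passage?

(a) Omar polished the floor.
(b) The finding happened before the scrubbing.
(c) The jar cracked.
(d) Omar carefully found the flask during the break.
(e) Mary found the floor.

(a), (b), (c)

(a) Entailed — 'polish' is an activity; 'was polishing' entails that some polishing happened, so 'polished' holds.
(b) Entailed — the narrative places the finding before the scrubbing.
(c) Entailed — 'Mary cracked the jar' is causative; it entails the inchoative 'the jar cracked'.
(d) Not entailed — the passage has Mary finding the flask, not Omar.
(e) Not entailed — Mary found the flask, not the floor; the floor belongs to the polishing event.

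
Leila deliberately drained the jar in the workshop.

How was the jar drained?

deliberately

'deliberately' marks the manner of the draining event.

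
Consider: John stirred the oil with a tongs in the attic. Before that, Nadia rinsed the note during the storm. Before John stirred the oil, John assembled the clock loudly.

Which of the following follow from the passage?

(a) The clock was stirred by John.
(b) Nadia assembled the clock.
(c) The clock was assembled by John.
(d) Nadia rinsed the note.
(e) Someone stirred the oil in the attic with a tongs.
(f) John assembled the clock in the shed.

(a) Not entailed — John stirred the oil, not the clock; the clock belongs to the assembling event.
(b) Not entailed — the passage has John assembling the clock, not Nadia.
(c) Entailed — the original entails any weakening of itself; this just drops 'loudly'.
(d) Entailed — the original entails any weakening of itself; this just drops 'during the storm'.
(e) Entailed — every conjunct here is already in the original stirring event.
(f) Not entailed — 'in the shed' adds information not in the original event.

(c), (d), (e)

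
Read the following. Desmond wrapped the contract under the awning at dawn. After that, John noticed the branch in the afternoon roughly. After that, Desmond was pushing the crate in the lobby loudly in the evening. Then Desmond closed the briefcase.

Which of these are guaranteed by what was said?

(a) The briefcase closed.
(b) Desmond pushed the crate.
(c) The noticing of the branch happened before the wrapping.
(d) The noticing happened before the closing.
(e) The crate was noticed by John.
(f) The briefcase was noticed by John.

(a) Entailed — 'Desmond closed the briefcase' is causative; it entails the inchoative 'the briefcase closed'.
(b) Entailed — 'push' is an activity; 'was pushing' entails that some pushing happened, so 'pushed' holds.
(c) Not entailed — the narrative places the wrapping before the noticing, not after.
(d) Entailed — the narrative places the noticing before the closing.
(e) Not entailed — John noticed the branch, not the crate; the crate belongs to the pushing event.
(f) Not entailed — John noticed the branch, not the briefcase; the briefcase belongs to the closing event.

(a), (b), (d)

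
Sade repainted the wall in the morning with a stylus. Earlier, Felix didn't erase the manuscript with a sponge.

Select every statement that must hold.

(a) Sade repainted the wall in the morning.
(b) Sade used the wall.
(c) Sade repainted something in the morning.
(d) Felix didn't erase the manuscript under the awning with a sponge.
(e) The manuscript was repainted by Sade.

(a) Entailed — dropping 'with a stylus' leaves a sub-description the original still satisfies.
(b) Not entailed — the wall is the patient, not an instrument — Sade used a stylus.
(c) Entailed — dropping 'with a stylus' and generalizing the patient leaves a sub-description the original still satisfies.
(d) Entailed — under negation, adding a further restriction is entailed: if no such erasing event occurred, none occurred under the awning either.
(e) Not entailed — Sade repainted the wall, not the manuscript; the manuscript belongs to the erasing event.

(a), (c), (d)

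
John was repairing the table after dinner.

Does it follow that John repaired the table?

'was repairing' is progressive; for an accomplishment like 'repair the table', it doesn't entail completion.

no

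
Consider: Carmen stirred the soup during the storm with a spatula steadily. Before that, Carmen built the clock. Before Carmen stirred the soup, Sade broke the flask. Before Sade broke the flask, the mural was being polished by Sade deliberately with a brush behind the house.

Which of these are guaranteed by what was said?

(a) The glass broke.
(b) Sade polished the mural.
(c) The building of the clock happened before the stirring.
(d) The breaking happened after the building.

(b), (c)

(a) Not entailed — the flask is what broke, not the glass.
(b) Entailed — 'polish' is an activity; 'was polishing' entails that some polishing happened, so 'polished' holds.
(c) Entailed — the narrative places the building before the stirring.
(d) Not entailed — the narrative doesn't order the building relative to the breaking.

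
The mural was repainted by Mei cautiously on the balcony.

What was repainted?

'the mural' marks the patient of the repainting event.

the mural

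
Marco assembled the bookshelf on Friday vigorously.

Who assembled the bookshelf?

Marco

'Marco' marks the agent of the assembling event.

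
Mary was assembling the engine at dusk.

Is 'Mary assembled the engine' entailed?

'was assembling' is progressive; for an accomplishment like 'assemble the engine', it doesn't entail completion.

no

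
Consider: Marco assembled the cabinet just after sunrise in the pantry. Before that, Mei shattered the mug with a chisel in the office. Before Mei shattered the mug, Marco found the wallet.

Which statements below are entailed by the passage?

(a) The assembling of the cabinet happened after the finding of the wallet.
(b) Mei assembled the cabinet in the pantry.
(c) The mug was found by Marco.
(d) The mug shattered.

(a) Entailed — the narrative places the finding before the assembling.
(b) Not entailed — the passage has Marco assembling the cabinet, not Mei.
(c) Not entailed — Marco found the wallet, not the mug; the mug belongs to the shattering event.
(d) Entailed — 'Mei shattered the mug' is causative; it entails the inchoative 'the mug shattered'.

(a), (d)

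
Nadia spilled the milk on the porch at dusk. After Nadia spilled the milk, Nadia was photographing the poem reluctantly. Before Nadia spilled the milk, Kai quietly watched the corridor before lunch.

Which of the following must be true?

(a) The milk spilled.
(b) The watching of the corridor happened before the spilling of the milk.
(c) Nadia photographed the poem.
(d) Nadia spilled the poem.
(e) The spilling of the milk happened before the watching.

(a), (b)

(a) Entailed — 'Nadia spilled the milk' is causative; it entails the inchoative 'the milk spilled'.
(b) Entailed — the narrative places the watching before the spilling.
(c) Not entailed — 'was photographing' is progressive on an accomplishment; it does not entail the completed 'photographed'.
(d) Not entailed — Nadia spilled the milk, not the poem; the poem belongs to the photographing event.
(e) Not entailed — the narrative places the watching before the spilling, not after.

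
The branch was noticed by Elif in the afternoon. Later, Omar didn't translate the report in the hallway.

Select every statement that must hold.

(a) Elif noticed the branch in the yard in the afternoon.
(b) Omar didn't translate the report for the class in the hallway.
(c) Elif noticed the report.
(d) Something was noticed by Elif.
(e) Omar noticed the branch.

(a) Not entailed — 'in the yard' adds information not in the original event.
(b) Entailed — under negation, adding a further restriction is entailed: if no such translating event occurred, none occurred for the class either.
(c) Not entailed — Elif noticed the branch, not the report; the report belongs to the translating event.
(d) Entailed — every conjunct here is already in the original noticing event.
(e) Not entailed — the passage has Elif noticing the branch, not Omar.

(b), (d)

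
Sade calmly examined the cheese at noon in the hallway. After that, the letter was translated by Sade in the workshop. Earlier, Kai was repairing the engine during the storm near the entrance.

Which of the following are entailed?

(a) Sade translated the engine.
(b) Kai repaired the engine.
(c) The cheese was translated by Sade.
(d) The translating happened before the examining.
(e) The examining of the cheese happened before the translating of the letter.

(a) Not entailed — Sade translated the letter, not the engine; the engine belongs to the repairing event.
(b) Not entailed — 'was repairing' is progressive on an accomplishment; it does not entail the completed 'repaired'.
(c) Not entailed — Sade translated the letter, not the cheese; the cheese belongs to the examining event.
(d) Not entailed — the narrative places the examining before the translating, not after.
(e) Entailed — the narrative places the examining before the translating.

(e)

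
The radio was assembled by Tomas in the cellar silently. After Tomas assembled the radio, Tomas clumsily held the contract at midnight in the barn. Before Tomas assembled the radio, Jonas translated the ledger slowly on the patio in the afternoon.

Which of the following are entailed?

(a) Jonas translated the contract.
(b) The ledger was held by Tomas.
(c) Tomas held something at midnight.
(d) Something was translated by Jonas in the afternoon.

(c), (d)

(a) Not entailed — Jonas translated the ledger, not the contract; the contract belongs to the holding event.
(b) Not entailed — Tomas held the contract, not the ledger; the ledger belongs to the translating event.
(c) Entailed — every conjunct here is already in the original holding event.
(d) Entailed — every conjunct here is already in the original translating event.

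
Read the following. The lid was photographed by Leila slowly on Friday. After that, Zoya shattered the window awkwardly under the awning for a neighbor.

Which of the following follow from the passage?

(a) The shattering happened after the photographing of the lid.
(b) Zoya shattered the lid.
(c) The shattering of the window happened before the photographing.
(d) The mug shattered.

(a)

(a) Entailed — the narrative places the photographing before the shattering.
(b) Not entailed — Zoya shattered the window, not the lid; the lid belongs to the photographing event.
(c) Not entailed — the narrative places the photographing before the shattering, not after.
(d) Not entailed — the window is what shattered, not the mug.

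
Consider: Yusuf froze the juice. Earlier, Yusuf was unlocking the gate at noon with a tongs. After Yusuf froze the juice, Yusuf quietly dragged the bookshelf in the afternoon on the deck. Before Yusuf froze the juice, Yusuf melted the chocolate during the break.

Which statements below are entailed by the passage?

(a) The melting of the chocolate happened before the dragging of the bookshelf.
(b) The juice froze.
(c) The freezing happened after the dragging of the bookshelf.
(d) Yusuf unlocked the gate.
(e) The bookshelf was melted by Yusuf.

(a) Entailed — the narrative places the melting before the dragging.
(b) Entailed — 'Yusuf froze the juice' is causative; it entails the inchoative 'the juice froze'.
(c) Not entailed — the narrative places the freezing before the dragging, not after.
(d) Not entailed — 'was unlocking' is progressive on an accomplishment; it does not entail the completed 'unlocked'.
(e) Not entailed — Yusuf melted the chocolate, not the bookshelf; the bookshelf belongs to the dragging event.

(a), (b)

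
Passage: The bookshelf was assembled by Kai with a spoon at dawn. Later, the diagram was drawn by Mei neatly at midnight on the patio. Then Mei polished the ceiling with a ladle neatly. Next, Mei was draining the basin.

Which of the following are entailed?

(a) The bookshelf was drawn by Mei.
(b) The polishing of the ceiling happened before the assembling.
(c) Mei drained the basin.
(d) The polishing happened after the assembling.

(a) Not entailed — Mei drew the diagram, not the bookshelf; the bookshelf belongs to the assembling event.
(b) Not entailed — the narrative places the assembling before the polishing, not after.
(c) Not entailed — 'was draining' is progressive on an accomplishment; it does not entail the completed 'drained'.
(d) Entailed — the narrative places the assembling before the polishing.

(d)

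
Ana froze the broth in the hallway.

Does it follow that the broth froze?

yes

'Ana froze the broth' is the causative; it entails the inchoative 'the broth froze'.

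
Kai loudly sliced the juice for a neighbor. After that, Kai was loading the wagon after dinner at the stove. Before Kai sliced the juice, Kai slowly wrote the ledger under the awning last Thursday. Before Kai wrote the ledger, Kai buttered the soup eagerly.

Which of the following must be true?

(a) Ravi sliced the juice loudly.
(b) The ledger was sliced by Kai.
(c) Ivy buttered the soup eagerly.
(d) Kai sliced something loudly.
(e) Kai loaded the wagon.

(d)

(a) Not entailed — the passage has Kai slicing the juice, not Ravi.
(b) Not entailed — Kai sliced the juice, not the ledger; the ledger belongs to the writing event.
(c) Not entailed — the passage has Kai buttering the soup, not Ivy.
(d) Entailed — every conjunct here is already in the original slicing event.
(e) Not entailed — 'was loading' is progressive on an accomplishment; it does not entail the completed 'loaded'.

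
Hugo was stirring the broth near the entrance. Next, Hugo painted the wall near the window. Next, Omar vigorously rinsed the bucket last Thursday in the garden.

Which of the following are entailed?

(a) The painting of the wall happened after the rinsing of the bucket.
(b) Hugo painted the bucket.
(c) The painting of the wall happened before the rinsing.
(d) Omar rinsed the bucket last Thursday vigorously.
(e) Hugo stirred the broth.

(a) Not entailed — the narrative places the painting before the rinsing, not after.
(b) Not entailed — Hugo painted the wall, not the bucket; the bucket belongs to the rinsing event.
(c) Entailed — the narrative places the painting before the rinsing.
(d) Entailed — the original entails any weakening of itself; this just drops 'in the garden'.
(e) Entailed — 'stir' is an activity; 'was stirring' entails that some stirring happened, so 'stirred' holds.

(c), (d), (e)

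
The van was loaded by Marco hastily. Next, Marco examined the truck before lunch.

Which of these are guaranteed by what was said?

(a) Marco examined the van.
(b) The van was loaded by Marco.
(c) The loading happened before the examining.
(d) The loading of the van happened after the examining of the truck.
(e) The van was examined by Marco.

(b), (c)

(a) Not entailed — Marco examined the truck, not the van; the van belongs to the loading event.
(b) Entailed — the original entails any weakening of itself; this just drops 'hastily'.
(c) Entailed — the narrative places the loading before the examining.
(d) Not entailed — the narrative places the loading before the examining, not after.
(e) Not entailed — Marco examined the truck, not the van; the van belongs to the loading event.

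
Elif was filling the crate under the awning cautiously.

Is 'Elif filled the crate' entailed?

no

'was filling' is progressive; for an accomplishment like 'fill the crate', it doesn't entail completion.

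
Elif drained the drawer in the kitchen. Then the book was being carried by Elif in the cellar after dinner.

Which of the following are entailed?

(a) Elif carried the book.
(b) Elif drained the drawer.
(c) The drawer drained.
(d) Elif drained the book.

(a), (b), (c)

(a) Entailed — 'carry' is an activity; 'was carrying' entails that some carrying happened, so 'carried' holds.
(b) Entailed — dropping 'in the kitchen' leaves a sub-description the original still satisfies.
(c) Entailed — 'Elif drained the drawer' is causative; it entails the inchoative 'the drawer drained'.
(d) Not entailed — Elif drained the drawer, not the book; the book belongs to the carrying event.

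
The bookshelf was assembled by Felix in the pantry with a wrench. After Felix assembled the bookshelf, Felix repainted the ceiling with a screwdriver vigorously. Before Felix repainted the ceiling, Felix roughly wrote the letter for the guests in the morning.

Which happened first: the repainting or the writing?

the writing

The connectives place the writing before the repainting.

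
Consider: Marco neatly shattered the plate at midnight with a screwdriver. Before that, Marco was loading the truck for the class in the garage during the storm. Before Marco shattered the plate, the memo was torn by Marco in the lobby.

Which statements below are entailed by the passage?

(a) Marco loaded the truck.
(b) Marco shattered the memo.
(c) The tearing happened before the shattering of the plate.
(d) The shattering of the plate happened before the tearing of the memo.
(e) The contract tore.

(c)

(a) Not entailed — 'was loading' is progressive on an accomplishment; it does not entail the completed 'loaded'.
(b) Not entailed — Marco shattered the plate, not the memo; the memo belongs to the tearing event.
(c) Entailed — the narrative places the tearing before the shattering.
(d) Not entailed — the narrative places the tearing before the shattering, not after.
(e) Not entailed — the memo is what tore, not the contract.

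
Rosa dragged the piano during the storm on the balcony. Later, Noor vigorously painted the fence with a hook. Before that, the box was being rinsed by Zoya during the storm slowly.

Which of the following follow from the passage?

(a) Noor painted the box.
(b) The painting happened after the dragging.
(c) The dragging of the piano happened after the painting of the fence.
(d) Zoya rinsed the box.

(b), (d)

(a) Not entailed — Noor painted the fence, not the box; the box belongs to the rinsing event.
(b) Entailed — the narrative places the dragging before the painting.
(c) Not entailed — the narrative places the dragging before the painting, not after.
(d) Entailed — 'rinse' is an activity; 'was rinsing' entails that some rinsing happened, so 'rinsed' holds.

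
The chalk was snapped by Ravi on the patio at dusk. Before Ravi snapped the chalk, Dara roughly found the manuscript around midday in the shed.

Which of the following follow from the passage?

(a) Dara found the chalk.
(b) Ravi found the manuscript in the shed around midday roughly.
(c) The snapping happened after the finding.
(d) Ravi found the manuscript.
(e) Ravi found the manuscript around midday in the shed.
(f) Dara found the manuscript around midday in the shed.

(c), (f)

(a) Not entailed — Dara found the manuscript, not the chalk; the chalk belongs to the snapping event.
(b) Not entailed — the passage has Dara finding the manuscript, not Ravi.
(c) Entailed — the narrative places the finding before the snapping.
(d) Not entailed — the passage has Dara finding the manuscript, not Ravi.
(e) Not entailed — the passage has Dara finding the manuscript, not Ravi.
(f) Entailed — every conjunct here is already in the original finding event.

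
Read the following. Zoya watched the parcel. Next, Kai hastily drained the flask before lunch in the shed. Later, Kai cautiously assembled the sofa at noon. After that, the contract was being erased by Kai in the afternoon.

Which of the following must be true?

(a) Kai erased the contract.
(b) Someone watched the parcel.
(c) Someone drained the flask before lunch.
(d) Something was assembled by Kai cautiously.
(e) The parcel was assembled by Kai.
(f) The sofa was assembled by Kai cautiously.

(b), (c), (d), (f)

(a) Not entailed — 'was erasing' is progressive on an accomplishment; it does not entail the completed 'erased'.
(b) Entailed — the original entails any weakening of itself; this just generalizes the agent.
(c) Entailed — the original entails any weakening of itself; this just drops 'in the shed', 'hastily' and generalizes the agent.
(d) Entailed — this follows by dropping conjuncts from the assembling event's description.
(e) Not entailed — Kai assembled the sofa, not the parcel; the parcel belongs to the watching event.
(f) Entailed — the original entails any weakening of itself; this just drops 'at noon'.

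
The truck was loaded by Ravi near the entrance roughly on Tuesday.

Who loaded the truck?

Ravi

'Ravi' marks the agent of the loading event.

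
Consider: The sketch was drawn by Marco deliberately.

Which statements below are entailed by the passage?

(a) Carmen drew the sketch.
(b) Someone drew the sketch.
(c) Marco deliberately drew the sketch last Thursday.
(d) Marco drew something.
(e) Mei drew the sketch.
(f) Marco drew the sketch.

(b), (d), (f)

(a) Not entailed — the passage has Marco drawing the sketch, not Carmen.
(b) Entailed — dropping 'deliberately' and generalizing the agent leaves a sub-description the original still satisfies.
(c) Not entailed — 'last Thursday' adds information not in the original event.
(d) Entailed — this follows by dropping conjuncts from the drawing event's description.
(e) Not entailed — the passage has Marco drawing the sketch, not Mei.
(f) Entailed — this follows by dropping conjuncts from the drawing event's description.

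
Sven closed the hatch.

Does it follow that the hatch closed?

'Sven closed the hatch' is the causative; it entails the inchoative 'the hatch closed'.

yes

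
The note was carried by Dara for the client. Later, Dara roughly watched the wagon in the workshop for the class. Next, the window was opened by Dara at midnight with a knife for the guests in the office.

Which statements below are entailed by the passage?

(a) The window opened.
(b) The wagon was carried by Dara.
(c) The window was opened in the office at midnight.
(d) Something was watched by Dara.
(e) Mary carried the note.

(a) Entailed — 'Dara opened the window' is causative; it entails the inchoative 'the window opened'.
(b) Not entailed — Dara carried the note, not the wagon; the wagon belongs to the watching event.
(c) Entailed — every conjunct here is already in the original opening event.
(d) Entailed — dropping 'for the class', 'roughly', 'in the workshop' and generalizing the patient leaves a sub-description the original still satisfies.
(e) Not entailed — the passage has Dara carrying the note, not Mary.

(a), (c), (d)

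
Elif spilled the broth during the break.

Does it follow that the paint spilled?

Nothing is said about any paint; only the broth is affected.

no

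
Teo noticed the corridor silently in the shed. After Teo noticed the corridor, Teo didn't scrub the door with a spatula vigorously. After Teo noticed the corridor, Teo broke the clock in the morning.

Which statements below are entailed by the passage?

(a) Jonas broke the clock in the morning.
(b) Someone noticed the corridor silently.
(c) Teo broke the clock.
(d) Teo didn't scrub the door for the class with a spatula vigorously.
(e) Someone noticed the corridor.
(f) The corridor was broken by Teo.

(a) Not entailed — the passage has Teo breaking the clock, not Jonas.
(b) Entailed — every conjunct here is already in the original noticing event.
(c) Entailed — every conjunct here is already in the original breaking event.
(d) Entailed — under negation, adding a further restriction is entailed: if no such scrubbing event occurred, none occurred for the class either.
(e) Entailed — every conjunct here is already in the original noticing event.
(f) Not entailed — Teo broke the clock, not the corridor; the corridor belongs to the noticing event.

(b), (c), (d), (e)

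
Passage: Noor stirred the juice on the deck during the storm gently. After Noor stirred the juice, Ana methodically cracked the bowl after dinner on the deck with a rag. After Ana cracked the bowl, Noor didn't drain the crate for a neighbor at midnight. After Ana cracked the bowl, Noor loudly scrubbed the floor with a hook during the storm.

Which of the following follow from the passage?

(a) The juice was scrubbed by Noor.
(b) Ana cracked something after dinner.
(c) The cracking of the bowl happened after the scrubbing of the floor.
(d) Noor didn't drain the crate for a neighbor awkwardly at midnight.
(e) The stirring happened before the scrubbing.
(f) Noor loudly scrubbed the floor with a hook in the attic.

(b), (d), (e)

(a) Not entailed — Noor scrubbed the floor, not the juice; the juice belongs to the stirring event.
(b) Entailed — every conjunct here is already in the original cracking event.
(c) Not entailed — the narrative places the cracking before the scrubbing, not after.
(d) Entailed — under negation, adding a further restriction is entailed: if no such draining event occurred, none occurred awkwardly either.
(e) Entailed — the narrative places the stirring before the scrubbing.
(f) Not entailed — 'in the attic' adds information not in the original event.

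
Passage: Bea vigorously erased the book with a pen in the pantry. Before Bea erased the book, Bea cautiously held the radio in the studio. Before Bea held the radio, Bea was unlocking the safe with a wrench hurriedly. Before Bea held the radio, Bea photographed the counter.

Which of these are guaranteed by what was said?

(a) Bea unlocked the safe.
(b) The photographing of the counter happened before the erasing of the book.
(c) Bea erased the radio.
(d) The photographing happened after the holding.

(a) Not entailed — 'was unlocking' is progressive on an accomplishment; it does not entail the completed 'unlocked'.
(b) Entailed — the narrative places the photographing before the erasing.
(c) Not entailed — Bea erased the book, not the radio; the radio belongs to the holding event.
(d) Not entailed — the narrative places the photographing before the holding, not after.

(b)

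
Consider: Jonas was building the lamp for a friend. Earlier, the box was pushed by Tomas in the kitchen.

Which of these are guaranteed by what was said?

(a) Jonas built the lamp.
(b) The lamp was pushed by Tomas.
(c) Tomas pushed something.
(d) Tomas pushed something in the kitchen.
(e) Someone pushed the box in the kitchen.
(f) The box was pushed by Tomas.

(a) Not entailed — 'was building' is progressive on an accomplishment; it does not entail the completed 'built'.
(b) Not entailed — Tomas pushed the box, not the lamp; the lamp belongs to the building event.
(c) Entailed — this follows by dropping conjuncts from the pushing event's description.
(d) Entailed — the original entails any weakening of itself; this just generalizes the patient.
(e) Entailed — generalizing the agent leaves a sub-description the original still satisfies.
(f) Entailed — every conjunct here is already in the original pushing event.

(c), (d), (e), (f)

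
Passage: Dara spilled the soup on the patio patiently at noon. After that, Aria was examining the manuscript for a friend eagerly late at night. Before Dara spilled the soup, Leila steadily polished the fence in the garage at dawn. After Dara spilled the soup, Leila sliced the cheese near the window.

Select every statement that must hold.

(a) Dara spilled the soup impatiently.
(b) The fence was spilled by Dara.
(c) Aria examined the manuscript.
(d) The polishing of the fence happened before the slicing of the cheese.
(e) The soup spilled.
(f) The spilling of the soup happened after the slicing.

(a) Not entailed — 'impatiently' adds a manner not in (and inconsistent with) the original.
(b) Not entailed — Dara spilled the soup, not the fence; the fence belongs to the polishing event.
(c) Entailed — 'examine' is an activity; 'was examining' entails that some examining happened, so 'examined' holds.
(d) Entailed — the narrative places the polishing before the slicing.
(e) Entailed — 'Dara spilled the soup' is causative; it entails the inchoative 'the soup spilled'.
(f) Not entailed — the narrative places the spilling before the slicing, not after.

(c), (d), (e)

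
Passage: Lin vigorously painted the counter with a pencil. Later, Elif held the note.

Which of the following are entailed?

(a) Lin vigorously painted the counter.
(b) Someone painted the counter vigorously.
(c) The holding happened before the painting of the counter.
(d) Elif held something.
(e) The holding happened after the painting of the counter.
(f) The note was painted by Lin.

(a), (b), (d), (e)

(a) Entailed — every conjunct here is already in the original painting event.
(b) Entailed — dropping 'with a pencil' and generalizing the agent leaves a sub-description the original still satisfies.
(c) Not entailed — the narrative places the painting before the holding, not after.
(d) Entailed — the original entails any weakening of itself; this just generalizes the patient.
(e) Entailed — the narrative places the painting before the holding.
(f) Not entailed — Lin painted the counter, not the note; the note belongs to the holding event.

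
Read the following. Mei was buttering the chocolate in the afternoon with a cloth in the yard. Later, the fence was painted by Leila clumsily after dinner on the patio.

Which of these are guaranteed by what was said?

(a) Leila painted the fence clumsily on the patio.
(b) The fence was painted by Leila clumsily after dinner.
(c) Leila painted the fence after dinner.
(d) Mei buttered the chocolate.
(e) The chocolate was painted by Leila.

(a), (b), (c)

(a) Entailed — every conjunct here is already in the original painting event.
(b) Entailed — the original entails any weakening of itself; this just drops 'on the patio'.
(c) Entailed — this follows by dropping conjuncts from the painting event's description.
(d) Not entailed — 'was buttering' is progressive on an accomplishment; it does not entail the completed 'buttered'.
(e) Not entailed — Leila painted the fence, not the chocolate; the chocolate belongs to the buttering event.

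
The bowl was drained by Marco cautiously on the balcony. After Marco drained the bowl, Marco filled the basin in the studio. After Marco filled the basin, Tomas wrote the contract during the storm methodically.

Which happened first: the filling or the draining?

the draining

The connectives place the draining before the filling.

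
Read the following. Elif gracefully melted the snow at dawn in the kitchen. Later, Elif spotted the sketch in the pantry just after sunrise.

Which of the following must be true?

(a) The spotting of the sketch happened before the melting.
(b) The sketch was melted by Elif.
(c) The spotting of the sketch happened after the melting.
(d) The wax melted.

(a) Not entailed — the narrative places the melting before the spotting, not after.
(b) Not entailed — Elif melted the snow, not the sketch; the sketch belongs to the spotting event.
(c) Entailed — the narrative places the melting before the spotting.
(d) Not entailed — the snow is what melted, not the wax.

(c)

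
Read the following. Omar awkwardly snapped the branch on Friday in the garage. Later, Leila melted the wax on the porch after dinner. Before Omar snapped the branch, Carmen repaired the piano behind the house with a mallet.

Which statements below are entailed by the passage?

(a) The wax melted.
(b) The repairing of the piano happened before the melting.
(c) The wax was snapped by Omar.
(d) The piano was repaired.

(a), (b), (d)

(a) Entailed — 'Leila melted the wax' is causative; it entails the inchoative 'the wax melted'.
(b) Entailed — the narrative places the repairing before the melting.
(c) Not entailed — Omar snapped the branch, not the wax; the wax belongs to the melting event.
(d) Entailed — every conjunct here is already in the original repairing event.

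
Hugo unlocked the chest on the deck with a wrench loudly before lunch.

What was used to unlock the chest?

a wrench

'with a wrench' marks the instrument of the unlocking event.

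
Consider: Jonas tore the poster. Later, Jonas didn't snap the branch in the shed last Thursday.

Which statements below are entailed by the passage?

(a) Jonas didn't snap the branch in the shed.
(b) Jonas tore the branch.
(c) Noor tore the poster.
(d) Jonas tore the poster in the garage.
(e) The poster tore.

(a) Not entailed — dropping 'last Thursday' under negation is not valid — the original leaves open that Jonas snapped the branch some other way.
(b) Not entailed — Jonas tore the poster, not the branch; the branch belongs to the snapping event.
(c) Not entailed — the passage has Jonas tearing the poster, not Noor.
(d) Not entailed — 'in the garage' adds information not in the original event.
(e) Entailed — 'Jonas tore the poster' is causative; it entails the inchoative 'the poster tore'.

(e)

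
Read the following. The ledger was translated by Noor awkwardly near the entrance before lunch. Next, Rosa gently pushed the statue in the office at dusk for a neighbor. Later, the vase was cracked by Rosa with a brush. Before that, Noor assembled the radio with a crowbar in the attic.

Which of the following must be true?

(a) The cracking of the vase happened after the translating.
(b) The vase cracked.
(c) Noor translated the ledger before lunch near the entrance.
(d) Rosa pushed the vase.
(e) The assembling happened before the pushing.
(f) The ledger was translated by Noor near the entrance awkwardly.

(a), (b), (c), (f)

(a) Entailed — the narrative places the translating before the cracking.
(b) Entailed — 'Rosa cracked the vase' is causative; it entails the inchoative 'the vase cracked'.
(c) Entailed — this follows by dropping conjuncts from the translating event's description.
(d) Not entailed — Rosa pushed the statue, not the vase; the vase belongs to the cracking event.
(e) Not entailed — the narrative doesn't order the assembling relative to the pushing.
(f) Entailed — dropping 'before lunch' leaves a sub-description the original still satisfies.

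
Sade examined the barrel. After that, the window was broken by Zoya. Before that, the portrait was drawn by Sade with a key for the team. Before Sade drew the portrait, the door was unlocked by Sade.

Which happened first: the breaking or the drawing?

the drawing

The connectives place the drawing before the breaking.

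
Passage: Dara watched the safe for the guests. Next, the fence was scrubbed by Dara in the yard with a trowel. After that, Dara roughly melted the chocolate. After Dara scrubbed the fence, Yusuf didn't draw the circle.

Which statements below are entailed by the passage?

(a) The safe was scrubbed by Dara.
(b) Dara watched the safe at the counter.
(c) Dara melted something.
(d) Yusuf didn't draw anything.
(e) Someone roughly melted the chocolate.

(a) Not entailed — Dara scrubbed the fence, not the safe; the safe belongs to the watching event.
(b) Not entailed — 'at the counter' adds information not in the original event.
(c) Entailed — this follows by dropping conjuncts from the melting event's description.
(d) Not entailed — the original only denies this specific event; Yusuf may have drawn something else.
(e) Entailed — generalizing the agent leaves a sub-description the original still satisfies.

(c), (e)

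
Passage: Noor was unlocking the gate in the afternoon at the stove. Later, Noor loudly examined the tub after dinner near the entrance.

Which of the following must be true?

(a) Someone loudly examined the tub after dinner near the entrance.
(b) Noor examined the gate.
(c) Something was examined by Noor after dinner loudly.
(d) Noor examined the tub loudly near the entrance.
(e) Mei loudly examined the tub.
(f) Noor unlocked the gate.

(a) Entailed — this follows by dropping conjuncts from the examining event's description.
(b) Not entailed — Noor examined the tub, not the gate; the gate belongs to the unlocking event.
(c) Entailed — this follows by dropping conjuncts from the examining event's description.
(d) Entailed — every conjunct here is already in the original examining event.
(e) Not entailed — the passage has Noor examining the tub, not Mei.
(f) Not entailed — 'was unlocking' is progressive on an accomplishment; it does not entail the completed 'unlocked'.

(a), (c), (d)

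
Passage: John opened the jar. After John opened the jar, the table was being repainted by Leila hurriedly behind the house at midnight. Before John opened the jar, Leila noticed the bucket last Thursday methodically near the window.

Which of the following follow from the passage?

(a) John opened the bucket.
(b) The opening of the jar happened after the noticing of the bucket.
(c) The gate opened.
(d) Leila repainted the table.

(b)

(a) Not entailed — John opened the jar, not the bucket; the bucket belongs to the noticing event.
(b) Entailed — the narrative places the noticing before the opening.
(c) Not entailed — the jar is what opened, not the gate.
(d) Not entailed — 'was repainting' is progressive on an accomplishment; it does not entail the completed 'repainted'.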